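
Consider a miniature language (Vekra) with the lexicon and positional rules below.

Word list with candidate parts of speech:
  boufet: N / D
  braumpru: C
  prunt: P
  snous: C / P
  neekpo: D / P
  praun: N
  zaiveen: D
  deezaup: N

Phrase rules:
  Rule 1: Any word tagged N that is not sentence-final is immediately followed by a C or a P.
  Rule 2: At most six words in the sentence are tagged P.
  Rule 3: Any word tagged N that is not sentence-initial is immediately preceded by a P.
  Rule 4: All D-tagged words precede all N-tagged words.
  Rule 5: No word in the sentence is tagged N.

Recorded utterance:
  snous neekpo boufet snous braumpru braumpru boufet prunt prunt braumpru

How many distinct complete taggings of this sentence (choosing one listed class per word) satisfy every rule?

Candidates per position — 1:snous {C,P}; 2:neekpo {D,P}; 3:boufet {N,D}; 4:snous {C,P}; 5:braumpru {C}; 6:braumpru {C}; 7:boufet {N,D}; 8:prunt {P}; 9:prunt {P}; 10:braumpru {C}.
There are 32 candidate sequences in total.
Checking each against the rules leaves 8 sequences.
Count = 8.

8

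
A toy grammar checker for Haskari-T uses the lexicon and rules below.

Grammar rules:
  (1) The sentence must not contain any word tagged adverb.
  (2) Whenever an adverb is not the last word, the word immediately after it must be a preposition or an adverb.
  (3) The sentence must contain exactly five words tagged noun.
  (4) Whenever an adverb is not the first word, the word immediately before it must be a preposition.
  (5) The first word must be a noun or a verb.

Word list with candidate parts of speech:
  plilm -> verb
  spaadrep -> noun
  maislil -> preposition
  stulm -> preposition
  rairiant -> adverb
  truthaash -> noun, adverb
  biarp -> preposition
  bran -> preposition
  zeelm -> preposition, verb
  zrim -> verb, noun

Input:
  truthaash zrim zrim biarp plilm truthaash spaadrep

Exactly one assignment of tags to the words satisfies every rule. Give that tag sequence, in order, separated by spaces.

Candidates per position — 1:truthaash {noun,adverb}; 2:zrim {verb,noun}; 3:zrim {verb,noun}; 4:biarp {preposition}; 5:plilm {verb}; 6:truthaash {noun,adverb}; 7:spaadrep {noun}.
At position 1, choosing adverb makes rule 1 impossible to satisfy; hence noun.
At position 2, choosing verb makes rule 3 impossible to satisfy; hence noun.
At position 3, choosing verb makes rule 3 impossible to satisfy; hence noun.
At position 6, choosing adverb makes rule 1 impossible to satisfy; hence noun.
So the tagging must be: noun noun noun preposition verb noun noun.
Verifying each rule — rule 1 satisfied; rule 2 satisfied; rule 3 satisfied; rule 4 satisfied; rule 5 satisfied.

noun noun noun preposition verb noun noun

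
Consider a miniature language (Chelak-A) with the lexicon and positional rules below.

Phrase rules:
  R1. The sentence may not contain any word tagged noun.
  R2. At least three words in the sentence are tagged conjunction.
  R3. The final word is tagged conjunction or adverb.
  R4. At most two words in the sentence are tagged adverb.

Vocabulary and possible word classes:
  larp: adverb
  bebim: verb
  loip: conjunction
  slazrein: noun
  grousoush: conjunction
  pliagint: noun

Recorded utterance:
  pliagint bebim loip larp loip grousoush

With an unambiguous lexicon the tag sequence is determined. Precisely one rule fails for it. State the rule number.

Fixed tagging: noun verb conjunction adverb conjunction conjunction.
Rule check: R1 ✗, R2 ✓, R3 ✓, R4 ✓.
Only rule 1 fails.

1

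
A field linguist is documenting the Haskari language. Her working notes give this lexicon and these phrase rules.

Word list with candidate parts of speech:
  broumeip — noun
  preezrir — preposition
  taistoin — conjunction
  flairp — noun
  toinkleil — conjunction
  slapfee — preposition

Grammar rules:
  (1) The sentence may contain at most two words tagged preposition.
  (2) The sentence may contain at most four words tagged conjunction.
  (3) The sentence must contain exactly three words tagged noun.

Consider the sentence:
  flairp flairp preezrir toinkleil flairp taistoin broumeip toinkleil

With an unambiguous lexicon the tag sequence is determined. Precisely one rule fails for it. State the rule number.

3

Fixed tagging: noun noun preposition conjunction noun conjunction noun conjunction.
Rule check: R1 ok, R2 ok, R3 fails.
Only rule 3 fails.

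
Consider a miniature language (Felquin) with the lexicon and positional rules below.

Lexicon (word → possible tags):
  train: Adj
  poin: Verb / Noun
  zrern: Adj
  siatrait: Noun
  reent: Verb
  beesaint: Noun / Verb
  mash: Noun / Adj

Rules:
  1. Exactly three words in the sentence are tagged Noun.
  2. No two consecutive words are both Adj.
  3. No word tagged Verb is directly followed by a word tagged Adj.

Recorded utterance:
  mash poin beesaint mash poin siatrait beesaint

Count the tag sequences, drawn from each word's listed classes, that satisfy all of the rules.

Candidates per position — 1:mash {Noun,Adj}; 2:poin {Verb,Noun}; 3:beesaint {Noun,Verb}; 4:mash {Noun,Adj}; 5:poin {Verb,Noun}; 6:siatrait {Noun}; 7:beesaint {Noun,Verb}.
There are 64 candidate sequences in total.
Checking each against the rules leaves 9 sequences.
Count = 9.

9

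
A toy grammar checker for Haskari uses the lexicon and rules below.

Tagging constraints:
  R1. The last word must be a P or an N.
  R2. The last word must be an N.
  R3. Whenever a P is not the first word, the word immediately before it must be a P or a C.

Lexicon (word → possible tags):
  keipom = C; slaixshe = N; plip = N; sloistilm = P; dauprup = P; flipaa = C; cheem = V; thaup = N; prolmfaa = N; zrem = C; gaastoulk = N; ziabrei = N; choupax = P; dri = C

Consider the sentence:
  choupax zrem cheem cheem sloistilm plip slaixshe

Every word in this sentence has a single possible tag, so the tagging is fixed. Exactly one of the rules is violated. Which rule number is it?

Fixed tagging: P C V V P N N.
Rule check: R1 holds, R2 holds, R3 violated.
Only rule 3 fails.

3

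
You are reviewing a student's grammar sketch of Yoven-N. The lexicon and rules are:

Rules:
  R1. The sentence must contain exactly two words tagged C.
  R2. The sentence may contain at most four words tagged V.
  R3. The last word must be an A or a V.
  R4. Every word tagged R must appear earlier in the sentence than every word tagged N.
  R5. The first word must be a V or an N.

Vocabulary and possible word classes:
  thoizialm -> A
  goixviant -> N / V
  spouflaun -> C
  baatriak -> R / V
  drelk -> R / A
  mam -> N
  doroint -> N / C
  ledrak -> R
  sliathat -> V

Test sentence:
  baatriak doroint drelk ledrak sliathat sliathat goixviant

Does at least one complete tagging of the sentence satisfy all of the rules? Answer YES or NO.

NO

Candidates per position — 1:baatriak {R,V}; 2:doroint {N,C}; 3:drelk {R,A}; 4:ledrak {R}; 5:sliathat {V}; 6:sliathat {V}; 7:goixviant {N,V}.
Rule 1 cannot be satisfied by any choice of tags from the lexicon.
So there is no consistent tagging.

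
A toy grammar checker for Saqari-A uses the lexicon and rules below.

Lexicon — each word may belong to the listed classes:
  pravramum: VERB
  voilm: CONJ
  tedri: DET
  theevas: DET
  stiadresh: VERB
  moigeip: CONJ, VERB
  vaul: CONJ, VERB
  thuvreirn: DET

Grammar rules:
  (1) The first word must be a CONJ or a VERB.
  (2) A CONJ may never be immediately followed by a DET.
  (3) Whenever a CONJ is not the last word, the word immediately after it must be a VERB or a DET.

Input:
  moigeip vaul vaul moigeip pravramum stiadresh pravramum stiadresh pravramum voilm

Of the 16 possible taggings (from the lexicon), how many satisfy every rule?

Candidates per position — 1:moigeip {CONJ,VERB}; 2:vaul {CONJ,VERB}; 3:vaul {CONJ,VERB}; 4:moigeip {CONJ,VERB}; 5:pravramum {VERB}; 6:stiadresh {VERB}; 7:pravramum {VERB}; 8:stiadresh {VERB}; 9:pravramum {VERB}; 10:voilm {CONJ}.
There are 16 candidate sequences in total.
Checking each against the rules leaves 8 sequences.
Count = 8.

8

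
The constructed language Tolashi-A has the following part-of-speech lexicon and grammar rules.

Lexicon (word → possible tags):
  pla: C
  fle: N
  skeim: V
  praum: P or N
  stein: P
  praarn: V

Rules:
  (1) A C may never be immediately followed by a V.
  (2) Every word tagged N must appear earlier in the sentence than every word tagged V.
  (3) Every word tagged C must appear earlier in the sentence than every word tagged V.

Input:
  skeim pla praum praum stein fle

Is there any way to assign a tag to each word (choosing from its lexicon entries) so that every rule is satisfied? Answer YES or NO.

NO

Candidates per position — 1:skeim {V}; 2:pla {C}; 3:praum {P,N}; 4:praum {P,N}; 5:stein {P}; 6:fle {N}.
Rule 2 cannot be satisfied by any choice of tags from the lexicon.
So there is no consistent tagging.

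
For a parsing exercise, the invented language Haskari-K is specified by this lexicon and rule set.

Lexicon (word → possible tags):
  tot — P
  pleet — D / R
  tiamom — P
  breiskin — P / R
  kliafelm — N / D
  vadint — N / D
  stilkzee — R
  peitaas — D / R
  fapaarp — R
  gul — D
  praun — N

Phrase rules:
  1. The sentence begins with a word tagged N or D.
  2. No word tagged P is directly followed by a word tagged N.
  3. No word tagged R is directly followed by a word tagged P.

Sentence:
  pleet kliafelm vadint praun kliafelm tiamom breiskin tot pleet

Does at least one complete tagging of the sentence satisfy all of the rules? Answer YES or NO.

Candidates per position — 1:pleet {D,R}; 2:kliafelm {N,D}; 3:vadint {N,D}; 4:praun {N}; 5:kliafelm {N,D}; 6:tiamom {P}; 7:breiskin {P,R}; 8:tot {P}; 9:pleet {D,R}.
One satisfying assignment: D N D N N P P P D.
Verifying each rule — rule 1 holds; rule 2 holds; rule 3 holds.

YES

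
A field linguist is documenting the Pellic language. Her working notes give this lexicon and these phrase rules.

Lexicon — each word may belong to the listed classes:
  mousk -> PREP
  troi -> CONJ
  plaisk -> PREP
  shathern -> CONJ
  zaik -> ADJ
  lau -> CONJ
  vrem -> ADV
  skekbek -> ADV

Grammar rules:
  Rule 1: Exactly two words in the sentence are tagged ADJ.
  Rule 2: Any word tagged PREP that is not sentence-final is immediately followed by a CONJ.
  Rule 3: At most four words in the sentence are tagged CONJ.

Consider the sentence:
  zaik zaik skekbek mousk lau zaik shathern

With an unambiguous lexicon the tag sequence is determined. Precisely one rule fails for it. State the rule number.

Fixed tagging: ADJ ADJ ADV PREP CONJ ADJ CONJ.
Applying the rules: R1 fail, R2 pass, R3 pass.
Only rule 1 fails.

1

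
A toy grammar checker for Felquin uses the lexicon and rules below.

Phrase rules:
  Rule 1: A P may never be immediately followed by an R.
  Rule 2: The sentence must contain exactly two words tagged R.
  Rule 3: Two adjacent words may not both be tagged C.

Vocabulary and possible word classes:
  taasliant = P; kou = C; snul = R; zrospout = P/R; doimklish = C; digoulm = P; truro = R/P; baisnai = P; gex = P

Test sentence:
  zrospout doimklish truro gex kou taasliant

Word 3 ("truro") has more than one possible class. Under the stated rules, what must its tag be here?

R

Candidates per position — 1:zrospout {P,R}; 2:doimklish {C}; 3:truro {R,P}; 4:gex {P}; 5:kou {C}; 6:taasliant {P}.
Position 1: tagging it P would leave rule 2 unsatisfiable, so it must be R.
Position 3: tagging it P would leave rule 2 unsatisfiable, so it must be R.
The unique satisfying tagging is: R C R P C P.
Verifying each rule — rule 1 satisfied; rule 2 satisfied; rule 3 satisfied.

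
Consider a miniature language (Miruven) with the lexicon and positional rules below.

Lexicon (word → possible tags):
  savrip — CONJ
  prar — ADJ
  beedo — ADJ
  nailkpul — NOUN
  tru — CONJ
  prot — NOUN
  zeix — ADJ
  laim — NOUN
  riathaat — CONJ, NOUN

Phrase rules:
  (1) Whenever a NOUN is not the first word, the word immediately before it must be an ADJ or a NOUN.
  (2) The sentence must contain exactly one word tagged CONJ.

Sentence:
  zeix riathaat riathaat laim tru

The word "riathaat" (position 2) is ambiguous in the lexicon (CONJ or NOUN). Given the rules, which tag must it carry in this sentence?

Candidates per position — 1:zeix {ADJ}; 2:riathaat {CONJ,NOUN}; 3:riathaat {CONJ,NOUN}; 4:laim {NOUN}; 5:tru {CONJ}.
Word 2 cannot be CONJ — rule 1 would then fail for every completion. It is NOUN.
Word 3 cannot be CONJ — rule 1 would then fail for every completion. It is NOUN.
That leaves exactly one tagging: ADJ NOUN NOUN NOUN CONJ.
Checking: rule 1 ✓; rule 2 ✓.

NOUN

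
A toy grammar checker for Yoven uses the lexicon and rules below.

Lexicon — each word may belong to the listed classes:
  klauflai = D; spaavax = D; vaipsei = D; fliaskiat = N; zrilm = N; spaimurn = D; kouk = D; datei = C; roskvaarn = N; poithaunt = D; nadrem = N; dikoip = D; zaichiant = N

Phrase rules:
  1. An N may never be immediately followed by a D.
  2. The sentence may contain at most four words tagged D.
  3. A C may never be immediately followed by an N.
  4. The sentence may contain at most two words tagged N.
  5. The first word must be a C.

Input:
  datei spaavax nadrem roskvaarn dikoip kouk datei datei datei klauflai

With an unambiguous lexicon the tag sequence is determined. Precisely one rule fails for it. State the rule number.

1

Fixed tagging: C D N N D D C C C D.
Checking each rule: R1 ✗, R2 ✓, R3 ✓, R4 ✓, R5 ✓.
Only rule 1 fails.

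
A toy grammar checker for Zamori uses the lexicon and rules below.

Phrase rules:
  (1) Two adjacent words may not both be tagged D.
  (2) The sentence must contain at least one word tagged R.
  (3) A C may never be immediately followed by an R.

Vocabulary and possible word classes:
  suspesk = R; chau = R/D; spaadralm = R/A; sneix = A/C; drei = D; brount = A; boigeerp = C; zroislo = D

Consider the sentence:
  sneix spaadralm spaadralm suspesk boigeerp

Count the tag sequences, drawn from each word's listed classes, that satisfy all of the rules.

Candidates per position — 1:sneix {A,C}; 2:spaadralm {R,A}; 3:spaadralm {R,A}; 4:suspesk {R}; 5:boigeerp {C}.
There are 8 candidate sequences in total.
Checking each against the rules leaves 6 sequences.
Count = 6.

6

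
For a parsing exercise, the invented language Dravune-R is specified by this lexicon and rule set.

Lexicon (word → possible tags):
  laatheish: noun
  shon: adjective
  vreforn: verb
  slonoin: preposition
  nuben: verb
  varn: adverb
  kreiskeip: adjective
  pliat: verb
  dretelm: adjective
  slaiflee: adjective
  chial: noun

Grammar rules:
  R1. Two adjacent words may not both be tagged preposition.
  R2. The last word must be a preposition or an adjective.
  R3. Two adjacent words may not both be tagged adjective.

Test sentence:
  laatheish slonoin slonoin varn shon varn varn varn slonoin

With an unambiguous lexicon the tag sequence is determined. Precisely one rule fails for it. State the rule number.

Fixed tagging: noun preposition preposition adverb adjective adverb adverb adverb preposition.
Applying the rules: R1 ✗, R2 ✓, R3 ✓.
Only rule 1 fails.

1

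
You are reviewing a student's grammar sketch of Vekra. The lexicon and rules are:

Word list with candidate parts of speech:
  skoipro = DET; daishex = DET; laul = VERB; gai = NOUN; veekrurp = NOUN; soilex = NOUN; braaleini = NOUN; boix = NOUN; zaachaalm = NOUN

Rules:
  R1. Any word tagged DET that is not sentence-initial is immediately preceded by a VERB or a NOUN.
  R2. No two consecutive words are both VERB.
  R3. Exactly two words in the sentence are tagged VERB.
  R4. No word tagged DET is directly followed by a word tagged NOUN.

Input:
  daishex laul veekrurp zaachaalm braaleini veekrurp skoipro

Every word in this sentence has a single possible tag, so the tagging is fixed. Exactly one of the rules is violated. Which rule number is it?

3

Fixed tagging: DET VERB NOUN NOUN NOUN NOUN DET.
Rule check: R1 ✓, R2 ✓, R3 ✗, R4 ✓.
Only rule 3 fails.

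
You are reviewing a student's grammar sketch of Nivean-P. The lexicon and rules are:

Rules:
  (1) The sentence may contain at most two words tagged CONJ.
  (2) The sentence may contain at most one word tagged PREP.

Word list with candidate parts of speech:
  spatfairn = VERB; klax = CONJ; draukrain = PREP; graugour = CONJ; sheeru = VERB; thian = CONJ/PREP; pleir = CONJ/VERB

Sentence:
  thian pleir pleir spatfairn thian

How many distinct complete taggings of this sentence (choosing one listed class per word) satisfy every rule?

7

Candidates per position — 1:thian {CONJ,PREP}; 2:pleir {CONJ,VERB}; 3:pleir {CONJ,VERB}; 4:spatfairn {VERB}; 5:thian {CONJ,PREP}.
There are 16 candidate sequences in total.
Checking each against the rules leaves 7 sequences.
Count = 7.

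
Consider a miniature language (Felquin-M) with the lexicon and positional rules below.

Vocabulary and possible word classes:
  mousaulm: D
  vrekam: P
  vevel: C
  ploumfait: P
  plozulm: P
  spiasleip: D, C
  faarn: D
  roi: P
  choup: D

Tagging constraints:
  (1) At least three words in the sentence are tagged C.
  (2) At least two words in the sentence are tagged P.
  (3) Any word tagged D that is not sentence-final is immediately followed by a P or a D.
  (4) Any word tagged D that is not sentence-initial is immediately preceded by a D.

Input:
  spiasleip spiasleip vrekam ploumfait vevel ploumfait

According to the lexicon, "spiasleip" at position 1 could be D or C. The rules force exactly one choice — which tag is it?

C

Candidates per position — 1:spiasleip {D,C}; 2:spiasleip {D,C}; 3:vrekam {P}; 4:ploumfait {P}; 5:vevel {C}; 6:ploumfait {P}.
Position 1: tagging it D would leave rule 1 unsatisfiable, so it must be C.
Position 2: tagging it D would leave rule 1 unsatisfiable, so it must be C.
So the tagging must be: C C P P C P.
Check: rule 1 ✓; rule 2 ✓; rule 3 ✓; rule 4 ✓.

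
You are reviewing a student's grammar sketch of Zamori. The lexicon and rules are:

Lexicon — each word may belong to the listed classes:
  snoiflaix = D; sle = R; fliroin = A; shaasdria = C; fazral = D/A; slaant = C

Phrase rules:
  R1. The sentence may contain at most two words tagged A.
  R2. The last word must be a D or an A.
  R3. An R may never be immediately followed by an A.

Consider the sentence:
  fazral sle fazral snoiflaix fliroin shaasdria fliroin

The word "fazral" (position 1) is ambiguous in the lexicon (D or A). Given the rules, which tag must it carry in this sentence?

D

Candidates per position — 1:fazral {D,A}; 2:sle {R}; 3:fazral {D,A}; 4:snoiflaix {D}; 5:fliroin {A}; 6:shaasdria {C}; 7:fliroin {A}.
At position 1, choosing A makes rule 1 impossible to satisfy; hence D.
At position 3, choosing A makes rule 1 impossible to satisfy; hence D.
The unique satisfying tagging is: D R D D A C A.
Rule-by-rule: rule 1 ✓; rule 2 ✓; rule 3 ✓.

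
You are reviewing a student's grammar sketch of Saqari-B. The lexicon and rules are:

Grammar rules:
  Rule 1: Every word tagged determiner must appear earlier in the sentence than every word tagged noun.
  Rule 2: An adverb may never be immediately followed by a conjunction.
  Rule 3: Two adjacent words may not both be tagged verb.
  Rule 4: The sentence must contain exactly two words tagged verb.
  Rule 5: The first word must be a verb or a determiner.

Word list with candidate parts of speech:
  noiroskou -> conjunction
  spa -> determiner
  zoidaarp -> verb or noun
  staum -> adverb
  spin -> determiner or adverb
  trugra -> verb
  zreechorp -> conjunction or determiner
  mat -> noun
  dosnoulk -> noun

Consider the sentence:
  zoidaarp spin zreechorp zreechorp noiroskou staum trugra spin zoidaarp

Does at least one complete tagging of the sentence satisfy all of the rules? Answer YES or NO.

YES

Candidates per position — 1:zoidaarp {verb,noun}; 2:spin {determiner,adverb}; 3:zreechorp {conjunction,determiner}; 4:zreechorp {conjunction,determiner}; 5:noiroskou {conjunction}; 6:staum {adverb}; 7:trugra {verb}; 8:spin {determiner,adverb}; 9:zoidaarp {verb,noun}.
One satisfying assignment: verb adverb determiner determiner conjunction adverb verb determiner noun.
Check: rule 1 holds; rule 2 holds; rule 3 holds; rule 4 holds; rule 5 holds.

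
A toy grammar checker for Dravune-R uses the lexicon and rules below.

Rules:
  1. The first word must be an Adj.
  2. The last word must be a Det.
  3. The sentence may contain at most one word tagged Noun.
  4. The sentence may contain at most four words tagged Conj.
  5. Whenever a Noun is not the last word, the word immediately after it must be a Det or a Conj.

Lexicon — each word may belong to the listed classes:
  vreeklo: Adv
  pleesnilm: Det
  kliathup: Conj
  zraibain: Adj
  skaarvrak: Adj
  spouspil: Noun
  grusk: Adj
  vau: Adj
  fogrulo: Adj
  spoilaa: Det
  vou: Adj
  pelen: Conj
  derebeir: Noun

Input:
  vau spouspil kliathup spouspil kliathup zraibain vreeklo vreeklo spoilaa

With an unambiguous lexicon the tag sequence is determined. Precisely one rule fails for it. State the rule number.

3

Fixed tagging: Adj Noun Conj Noun Conj Adj Adv Adv Det.
Applying the rules: R1 holds, R2 holds, R3 violated, R4 holds, R5 holds.
Only rule 3 fails.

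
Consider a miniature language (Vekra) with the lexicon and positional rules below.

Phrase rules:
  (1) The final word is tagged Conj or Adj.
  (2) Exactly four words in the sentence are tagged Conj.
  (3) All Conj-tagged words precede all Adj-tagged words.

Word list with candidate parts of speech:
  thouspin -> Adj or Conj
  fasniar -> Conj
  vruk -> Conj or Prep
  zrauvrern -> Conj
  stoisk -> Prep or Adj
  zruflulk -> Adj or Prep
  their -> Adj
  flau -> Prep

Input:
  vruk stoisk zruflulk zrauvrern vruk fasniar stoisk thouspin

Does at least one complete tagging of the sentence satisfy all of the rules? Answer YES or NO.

Candidates per position — 1:vruk {Conj,Prep}; 2:stoisk {Prep,Adj}; 3:zruflulk {Adj,Prep}; 4:zrauvrern {Conj}; 5:vruk {Conj,Prep}; 6:fasniar {Conj}; 7:stoisk {Prep,Adj}; 8:thouspin {Adj,Conj}.
One satisfying assignment: Conj Prep Prep Conj Conj Conj Adj Adj.
Checking: rule 1 ok; rule 2 ok; rule 3 ok.

YES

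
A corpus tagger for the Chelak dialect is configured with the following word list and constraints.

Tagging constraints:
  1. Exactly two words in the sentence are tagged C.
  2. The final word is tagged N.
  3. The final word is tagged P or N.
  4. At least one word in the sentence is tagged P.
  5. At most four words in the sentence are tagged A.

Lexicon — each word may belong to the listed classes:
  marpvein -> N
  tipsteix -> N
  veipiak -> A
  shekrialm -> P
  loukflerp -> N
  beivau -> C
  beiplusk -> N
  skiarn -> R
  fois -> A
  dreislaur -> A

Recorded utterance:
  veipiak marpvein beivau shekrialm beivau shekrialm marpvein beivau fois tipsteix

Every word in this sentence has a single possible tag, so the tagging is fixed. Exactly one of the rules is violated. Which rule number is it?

Fixed tagging: A N C P C P N C A N.
Rule check: R1 fails, R2 ok, R3 ok, R4 ok, R5 ok.
Only rule 1 fails.

1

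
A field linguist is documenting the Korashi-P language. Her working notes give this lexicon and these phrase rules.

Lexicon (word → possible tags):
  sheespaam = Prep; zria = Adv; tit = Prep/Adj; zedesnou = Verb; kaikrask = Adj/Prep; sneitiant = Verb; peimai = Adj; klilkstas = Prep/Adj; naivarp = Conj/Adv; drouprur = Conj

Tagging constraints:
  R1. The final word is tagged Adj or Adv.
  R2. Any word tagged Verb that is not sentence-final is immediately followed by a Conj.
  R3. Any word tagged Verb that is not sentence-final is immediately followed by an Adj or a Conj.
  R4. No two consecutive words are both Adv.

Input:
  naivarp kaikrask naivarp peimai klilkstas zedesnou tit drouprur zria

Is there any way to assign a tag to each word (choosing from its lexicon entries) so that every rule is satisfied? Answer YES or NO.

Candidates per position — 1:naivarp {Conj,Adv}; 2:kaikrask {Adj,Prep}; 3:naivarp {Conj,Adv}; 4:peimai {Adj}; 5:klilkstas {Prep,Adj}; 6:zedesnou {Verb}; 7:tit {Prep,Adj}; 8:drouprur {Conj}; 9:zria {Adv}.
Rule 2 cannot be satisfied by any choice of tags from the lexicon.
So there is no consistent tagging.

NO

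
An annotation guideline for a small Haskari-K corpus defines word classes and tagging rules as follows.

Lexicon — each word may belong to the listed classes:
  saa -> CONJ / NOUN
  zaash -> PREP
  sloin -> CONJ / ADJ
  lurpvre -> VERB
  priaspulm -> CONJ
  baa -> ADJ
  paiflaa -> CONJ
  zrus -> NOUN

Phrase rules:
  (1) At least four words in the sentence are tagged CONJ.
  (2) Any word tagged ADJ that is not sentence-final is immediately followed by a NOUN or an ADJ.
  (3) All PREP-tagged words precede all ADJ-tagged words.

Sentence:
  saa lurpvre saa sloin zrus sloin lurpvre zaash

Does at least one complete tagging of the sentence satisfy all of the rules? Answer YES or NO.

Candidates per position — 1:saa {CONJ,NOUN}; 2:lurpvre {VERB}; 3:saa {CONJ,NOUN}; 4:sloin {CONJ,ADJ}; 5:zrus {NOUN}; 6:sloin {CONJ,ADJ}; 7:lurpvre {VERB}; 8:zaash {PREP}.
One satisfying assignment: CONJ VERB CONJ CONJ NOUN CONJ VERB PREP.
Check: rule 1 satisfied; rule 2 satisfied; rule 3 satisfied.

YES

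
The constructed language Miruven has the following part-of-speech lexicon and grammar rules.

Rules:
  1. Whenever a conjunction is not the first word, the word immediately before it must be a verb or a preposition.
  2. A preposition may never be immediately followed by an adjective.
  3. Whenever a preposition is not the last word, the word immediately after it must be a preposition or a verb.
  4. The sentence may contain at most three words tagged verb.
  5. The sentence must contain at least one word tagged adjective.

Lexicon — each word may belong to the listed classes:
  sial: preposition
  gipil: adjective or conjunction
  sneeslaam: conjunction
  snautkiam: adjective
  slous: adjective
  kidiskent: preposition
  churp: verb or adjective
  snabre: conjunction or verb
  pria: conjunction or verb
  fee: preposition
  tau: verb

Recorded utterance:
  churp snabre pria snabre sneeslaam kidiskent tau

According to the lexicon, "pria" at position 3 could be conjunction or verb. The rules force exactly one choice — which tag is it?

Candidates per position — 1:churp {verb,adjective}; 2:snabre {conjunction,verb}; 3:pria {conjunction,verb}; 4:snabre {conjunction,verb}; 5:sneeslaam {conjunction}; 6:kidiskent {preposition}; 7:tau {verb}.
Position 1: tagging it verb would leave rule 5 unsatisfiable, so it must be adjective.
Position 2: tagging it conjunction would leave rule 1 unsatisfiable, so it must be verb.
Position 4: tagging it conjunction would leave rule 1 unsatisfiable, so it must be verb.
Position 3: tagging it verb would leave rule 4 unsatisfiable, so it must be conjunction.
The unique satisfying tagging is: adjective verb conjunction verb conjunction preposition verb.
Verifying each rule — rule 1 ✓; rule 2 ✓; rule 3 ✓; rule 4 ✓; rule 5 ✓.

conjunction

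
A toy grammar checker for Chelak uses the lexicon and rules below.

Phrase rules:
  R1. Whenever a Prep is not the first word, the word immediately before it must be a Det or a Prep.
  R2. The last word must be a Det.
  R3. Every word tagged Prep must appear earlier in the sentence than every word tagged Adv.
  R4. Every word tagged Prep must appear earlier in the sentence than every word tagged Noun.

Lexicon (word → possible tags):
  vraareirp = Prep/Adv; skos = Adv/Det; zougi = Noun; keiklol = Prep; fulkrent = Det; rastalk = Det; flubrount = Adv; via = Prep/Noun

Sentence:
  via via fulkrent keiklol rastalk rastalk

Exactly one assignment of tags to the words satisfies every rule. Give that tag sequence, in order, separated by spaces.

Candidates per position — 1:via {Prep,Noun}; 2:via {Prep,Noun}; 3:fulkrent {Det}; 4:keiklol {Prep}; 5:rastalk {Det}; 6:rastalk {Det}.
At position 1, choosing Noun makes rule 4 impossible to satisfy; hence Prep.
At position 2, choosing Noun makes rule 4 impossible to satisfy; hence Prep.
The unique satisfying tagging is: Prep Prep Det Prep Det Det.
Checking: rule 1 ok; rule 2 ok; rule 3 ok; rule 4 ok.

Prep Prep Det Prep Det Det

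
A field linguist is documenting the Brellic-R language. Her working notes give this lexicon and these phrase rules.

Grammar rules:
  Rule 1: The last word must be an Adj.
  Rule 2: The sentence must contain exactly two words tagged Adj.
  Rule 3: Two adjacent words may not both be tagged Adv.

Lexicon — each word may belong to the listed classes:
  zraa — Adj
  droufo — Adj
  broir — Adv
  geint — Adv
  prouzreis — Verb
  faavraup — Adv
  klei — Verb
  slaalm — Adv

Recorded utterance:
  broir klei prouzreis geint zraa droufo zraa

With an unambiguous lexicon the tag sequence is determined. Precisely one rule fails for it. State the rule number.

2

Fixed tagging: Adv Verb Verb Adv Adj Adj Adj.
Applying the rules: R1 ok, R2 fails, R3 ok.
Only rule 2 fails.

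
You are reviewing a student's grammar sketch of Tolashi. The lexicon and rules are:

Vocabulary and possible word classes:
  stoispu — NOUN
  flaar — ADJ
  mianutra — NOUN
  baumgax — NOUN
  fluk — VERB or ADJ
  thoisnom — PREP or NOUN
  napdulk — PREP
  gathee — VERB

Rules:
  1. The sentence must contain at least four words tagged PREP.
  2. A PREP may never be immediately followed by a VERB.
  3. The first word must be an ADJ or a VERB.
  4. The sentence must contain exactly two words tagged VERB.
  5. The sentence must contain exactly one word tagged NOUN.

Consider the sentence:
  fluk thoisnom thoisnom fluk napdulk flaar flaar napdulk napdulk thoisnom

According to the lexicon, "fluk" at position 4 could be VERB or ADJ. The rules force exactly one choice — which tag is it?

VERB

Candidates per position — 1:fluk {VERB,ADJ}; 2:thoisnom {PREP,NOUN}; 3:thoisnom {PREP,NOUN}; 4:fluk {VERB,ADJ}; 5:napdulk {PREP}; 6:flaar {ADJ}; 7:flaar {ADJ}; 8:napdulk {PREP}; 9:napdulk {PREP}; 10:thoisnom {PREP,NOUN}.
At position 1, choosing ADJ makes rule 4 impossible to satisfy; hence VERB.
At position 4, choosing ADJ makes rule 4 impossible to satisfy; hence VERB.
At position 3, choosing PREP makes rule 2 impossible to satisfy; hence NOUN.
At position 10, choosing NOUN makes rule 5 impossible to satisfy; hence PREP.
At position 2, choosing NOUN makes rule 5 impossible to satisfy; hence PREP.
So the tagging must be: VERB PREP NOUN VERB PREP ADJ ADJ PREP PREP PREP.
Verifying each rule — rule 1 satisfied; rule 2 satisfied; rule 3 satisfied; rule 4 satisfied; rule 5 satisfied.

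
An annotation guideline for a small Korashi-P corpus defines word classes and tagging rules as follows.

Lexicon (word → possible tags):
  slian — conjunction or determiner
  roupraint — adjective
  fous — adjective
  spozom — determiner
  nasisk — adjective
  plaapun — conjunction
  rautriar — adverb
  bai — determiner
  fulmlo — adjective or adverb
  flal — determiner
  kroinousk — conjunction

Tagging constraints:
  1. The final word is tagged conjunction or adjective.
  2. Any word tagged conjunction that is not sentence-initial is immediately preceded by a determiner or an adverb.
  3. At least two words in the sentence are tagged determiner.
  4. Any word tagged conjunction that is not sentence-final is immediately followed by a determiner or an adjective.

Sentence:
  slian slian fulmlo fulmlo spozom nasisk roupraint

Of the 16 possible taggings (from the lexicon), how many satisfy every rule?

10

Candidates per position — 1:slian {conjunction,determiner}; 2:slian {conjunction,determiner}; 3:fulmlo {adjective,adverb}; 4:fulmlo {adjective,adverb}; 5:spozom {determiner}; 6:nasisk {adjective}; 7:roupraint {adjective}.
There are 16 candidate sequences in total.
Checking each against the rules leaves 10 sequences.
Count = 10.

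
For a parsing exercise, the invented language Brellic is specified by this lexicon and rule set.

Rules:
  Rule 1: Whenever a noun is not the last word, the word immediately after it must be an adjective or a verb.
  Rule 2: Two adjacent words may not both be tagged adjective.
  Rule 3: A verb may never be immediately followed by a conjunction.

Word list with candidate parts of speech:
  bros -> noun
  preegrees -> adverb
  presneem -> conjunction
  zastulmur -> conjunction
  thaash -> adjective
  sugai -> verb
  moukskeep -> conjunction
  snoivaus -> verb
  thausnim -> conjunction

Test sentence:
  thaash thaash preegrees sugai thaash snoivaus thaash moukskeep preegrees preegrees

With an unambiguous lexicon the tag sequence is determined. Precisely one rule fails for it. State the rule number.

Fixed tagging: adjective adjective adverb verb adjective verb adjective conjunction adverb adverb.
Checking each rule: R1 pass, R2 fail, R3 pass.
Only rule 2 fails.

2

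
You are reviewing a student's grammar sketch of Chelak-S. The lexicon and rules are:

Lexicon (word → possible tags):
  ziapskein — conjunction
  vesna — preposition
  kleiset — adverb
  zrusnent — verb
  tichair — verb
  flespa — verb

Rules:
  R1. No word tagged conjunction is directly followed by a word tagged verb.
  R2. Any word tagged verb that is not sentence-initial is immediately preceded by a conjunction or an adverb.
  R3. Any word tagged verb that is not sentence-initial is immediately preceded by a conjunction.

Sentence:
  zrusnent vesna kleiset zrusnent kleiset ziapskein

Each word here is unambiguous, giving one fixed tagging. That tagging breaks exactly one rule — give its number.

3

Fixed tagging: verb preposition adverb verb adverb conjunction.
Applying the rules: R1 holds, R2 holds, R3 violated.
Only rule 3 fails.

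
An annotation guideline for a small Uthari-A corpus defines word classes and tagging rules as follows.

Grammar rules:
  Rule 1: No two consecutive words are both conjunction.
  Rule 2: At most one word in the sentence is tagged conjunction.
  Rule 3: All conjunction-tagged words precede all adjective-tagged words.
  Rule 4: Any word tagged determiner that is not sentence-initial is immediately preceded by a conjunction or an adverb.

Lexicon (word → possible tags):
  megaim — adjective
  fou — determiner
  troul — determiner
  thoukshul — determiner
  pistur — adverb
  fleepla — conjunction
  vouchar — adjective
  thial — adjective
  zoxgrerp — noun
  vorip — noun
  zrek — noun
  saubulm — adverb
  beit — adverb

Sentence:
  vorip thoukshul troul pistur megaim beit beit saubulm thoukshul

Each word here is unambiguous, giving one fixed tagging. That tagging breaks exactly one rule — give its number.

4

Fixed tagging: noun determiner determiner adverb adjective adverb adverb adverb determiner.
Rule check: R1 ✓, R2 ✓, R3 ✓, R4 ✗.
Only rule 4 fails.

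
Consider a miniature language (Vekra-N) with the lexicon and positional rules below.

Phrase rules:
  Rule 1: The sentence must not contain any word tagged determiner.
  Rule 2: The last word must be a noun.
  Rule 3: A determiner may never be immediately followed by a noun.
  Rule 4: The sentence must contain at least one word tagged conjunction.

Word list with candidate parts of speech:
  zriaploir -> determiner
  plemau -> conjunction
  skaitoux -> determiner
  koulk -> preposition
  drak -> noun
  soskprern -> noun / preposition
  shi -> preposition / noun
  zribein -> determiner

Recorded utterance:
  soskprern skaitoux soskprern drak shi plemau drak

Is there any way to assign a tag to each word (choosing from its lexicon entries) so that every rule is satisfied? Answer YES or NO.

NO

Candidates per position — 1:soskprern {noun,preposition}; 2:skaitoux {determiner}; 3:soskprern {noun,preposition}; 4:drak {noun}; 5:shi {preposition,noun}; 6:plemau {conjunction}; 7:drak {noun}.
Rule 1 cannot be satisfied by any choice of tags from the lexicon.
So there is no consistent tagging.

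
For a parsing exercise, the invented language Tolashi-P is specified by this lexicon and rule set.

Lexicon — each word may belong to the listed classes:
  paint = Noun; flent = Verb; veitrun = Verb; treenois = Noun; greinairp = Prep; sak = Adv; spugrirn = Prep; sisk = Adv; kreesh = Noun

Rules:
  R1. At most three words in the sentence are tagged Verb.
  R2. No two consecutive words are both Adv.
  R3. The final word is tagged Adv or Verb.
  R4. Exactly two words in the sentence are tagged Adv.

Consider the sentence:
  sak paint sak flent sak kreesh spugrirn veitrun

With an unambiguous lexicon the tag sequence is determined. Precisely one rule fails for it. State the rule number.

Fixed tagging: Adv Noun Adv Verb Adv Noun Prep Verb.
Rule check: R1 holds, R2 holds, R3 holds, R4 violated.
Only rule 4 fails.

4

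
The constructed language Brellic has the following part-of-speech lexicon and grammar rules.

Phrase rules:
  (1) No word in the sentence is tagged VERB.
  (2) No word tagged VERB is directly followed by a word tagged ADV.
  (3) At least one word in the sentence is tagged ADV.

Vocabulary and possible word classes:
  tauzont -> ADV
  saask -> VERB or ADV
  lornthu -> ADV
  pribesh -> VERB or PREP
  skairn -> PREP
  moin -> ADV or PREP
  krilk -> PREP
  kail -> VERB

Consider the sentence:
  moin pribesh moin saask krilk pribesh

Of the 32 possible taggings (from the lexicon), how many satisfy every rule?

4

Candidates per position — 1:moin {ADV,PREP}; 2:pribesh {VERB,PREP}; 3:moin {ADV,PREP}; 4:saask {VERB,ADV}; 5:krilk {PREP}; 6:pribesh {VERB,PREP}.
There are 32 candidate sequences in total.
The sequences that satisfy every rule: ADV PREP ADV ADV PREP PREP; ADV PREP PREP ADV PREP PREP; PREP PREP ADV ADV PREP PREP; PREP PREP PREP ADV PREP PREP.
Count = 4.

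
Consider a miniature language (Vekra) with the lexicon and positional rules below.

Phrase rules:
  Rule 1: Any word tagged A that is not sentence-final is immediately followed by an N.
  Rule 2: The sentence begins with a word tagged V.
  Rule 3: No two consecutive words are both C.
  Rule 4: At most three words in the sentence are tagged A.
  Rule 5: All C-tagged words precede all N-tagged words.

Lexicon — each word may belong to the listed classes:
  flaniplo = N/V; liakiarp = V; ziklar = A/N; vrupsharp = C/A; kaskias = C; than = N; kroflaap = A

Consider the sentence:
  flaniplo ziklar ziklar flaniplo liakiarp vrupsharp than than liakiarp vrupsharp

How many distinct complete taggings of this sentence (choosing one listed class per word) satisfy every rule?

5

Candidates per position — 1:flaniplo {N,V}; 2:ziklar {A,N}; 3:ziklar {A,N}; 4:flaniplo {N,V}; 5:liakiarp {V}; 6:vrupsharp {C,A}; 7:than {N}; 8:than {N}; 9:liakiarp {V}; 10:vrupsharp {C,A}.
There are 64 candidate sequences in total.
The sequences that satisfy every rule: V A N N V A N N V A; V A N V V A N N V A; V N A N V A N N V A; V N N N V A N N V A; V N N V V A N N V A.
Count = 5.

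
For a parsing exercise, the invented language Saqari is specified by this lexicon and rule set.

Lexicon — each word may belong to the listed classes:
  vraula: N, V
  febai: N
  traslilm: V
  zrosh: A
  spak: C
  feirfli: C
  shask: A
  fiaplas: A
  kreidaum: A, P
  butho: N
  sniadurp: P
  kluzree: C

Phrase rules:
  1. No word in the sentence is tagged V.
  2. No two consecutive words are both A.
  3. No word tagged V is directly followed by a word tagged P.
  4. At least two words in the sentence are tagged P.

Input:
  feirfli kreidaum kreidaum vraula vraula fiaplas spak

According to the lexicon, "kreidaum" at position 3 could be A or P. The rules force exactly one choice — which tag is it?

P

Candidates per position — 1:feirfli {C}; 2:kreidaum {A,P}; 3:kreidaum {A,P}; 4:vraula {N,V}; 5:vraula {N,V}; 6:fiaplas {A}; 7:spak {C}.
At position 2, choosing A makes rule 4 impossible to satisfy; hence P.
At position 3, choosing A makes rule 4 impossible to satisfy; hence P.
At position 4, choosing V makes rule 1 impossible to satisfy; hence N.
At position 5, choosing V makes rule 1 impossible to satisfy; hence N.
The unique satisfying tagging is: C P P N N A C.
Rule-by-rule: rule 1 holds; rule 2 holds; rule 3 holds; rule 4 holds.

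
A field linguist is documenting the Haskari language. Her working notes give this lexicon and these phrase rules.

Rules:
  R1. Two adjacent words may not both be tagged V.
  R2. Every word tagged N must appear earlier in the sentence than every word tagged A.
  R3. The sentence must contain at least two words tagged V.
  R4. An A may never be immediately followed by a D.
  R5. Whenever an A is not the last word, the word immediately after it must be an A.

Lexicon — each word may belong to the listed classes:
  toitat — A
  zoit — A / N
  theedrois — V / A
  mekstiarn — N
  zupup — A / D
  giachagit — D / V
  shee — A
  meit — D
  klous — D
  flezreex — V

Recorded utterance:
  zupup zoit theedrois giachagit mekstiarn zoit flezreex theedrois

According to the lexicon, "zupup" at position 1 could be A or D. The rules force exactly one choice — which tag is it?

Candidates per position — 1:zupup {A,D}; 2:zoit {A,N}; 3:theedrois {V,A}; 4:giachagit {D,V}; 5:mekstiarn {N}; 6:zoit {A,N}; 7:flezreex {V}; 8:theedrois {V,A}.
Word 1 cannot be A — rule 2 would then fail for every completion. It is D.
Word 2 cannot be A — rule 2 would then fail for every completion. It is N.
Word 3 cannot be A — rule 2 would then fail for every completion. It is V.
Word 4 cannot be V — rule 1 would then fail for every completion. It is D.
Word 6 cannot be A — rule 5 would then fail for every completion. It is N.
Word 8 cannot be V — rule 1 would then fail for every completion. It is A.
So the tagging must be: D N V D N N V A.
Check: rule 1 holds; rule 2 holds; rule 3 holds; rule 4 holds; rule 5 holds.

D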